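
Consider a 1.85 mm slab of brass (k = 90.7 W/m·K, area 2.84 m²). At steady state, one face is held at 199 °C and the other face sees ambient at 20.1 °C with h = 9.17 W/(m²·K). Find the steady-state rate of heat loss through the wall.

Q = 4660 W

Series thermal resistances, inner to outer:
  R_brass = L/(kA) = 0.00185/(90.7·2.84) = 7.182×10^-6 K/W
  R_conv,out = 1/(hA) = 1/(9.17·2.84) = 0.03840 K/W
ΣR = 7.182×10^-6 + 0.03840 = 0.03841 K/W
Q = ΔT/ΣR = (199 °C − 20.1 °C)/0.03841 = 4660 W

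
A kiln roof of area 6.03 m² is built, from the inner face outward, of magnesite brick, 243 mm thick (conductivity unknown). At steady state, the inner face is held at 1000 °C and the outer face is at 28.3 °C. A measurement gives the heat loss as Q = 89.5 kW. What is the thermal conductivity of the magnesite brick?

ΣR = ΔT/Q = |1000 − 28.3|/89500 = 0.01086 K/W
L/(kA) = 0.01086 ⇒ k = 0.243/(0.01086·6.03) = 3.71 W/m·K

k = 3.71 W/m·K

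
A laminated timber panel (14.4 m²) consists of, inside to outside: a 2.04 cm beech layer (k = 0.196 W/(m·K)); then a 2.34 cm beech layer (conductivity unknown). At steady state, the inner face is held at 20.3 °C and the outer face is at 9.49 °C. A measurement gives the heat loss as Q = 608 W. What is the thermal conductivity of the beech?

k = 0.154 W/m·K

ΣR = ΔT/Q = |20.3 − 9.49|/608 = 0.01778 K/W
Known resistances:
  R_beech = L/(kA) = 0.0204/(0.196·14.4) = 0.007228 K/W
R_beech = ΣR − ΣR_known = 0.01778 − 0.007228 = 0.01055 K/W
L/(kA) = 0.01055 ⇒ k = 0.0234/(0.01055·14.4) = 0.154 W/m·K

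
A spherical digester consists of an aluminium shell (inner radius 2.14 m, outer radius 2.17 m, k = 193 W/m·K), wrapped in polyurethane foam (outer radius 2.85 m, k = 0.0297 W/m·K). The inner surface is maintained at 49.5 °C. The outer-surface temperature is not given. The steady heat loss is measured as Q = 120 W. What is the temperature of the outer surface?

T_out = 14.1 °C

Series resistances:
  R_aluminium = (1/2.14 − 1/2.17)/(4πk) = 0.006460/(4π·193) = 2.664×10^-6 K/W
  R_polyurethane foam = (1/2.17 − 1/2.85)/(4πk) = 0.1100/(4π·0.0297) = 0.2946 K/W
ΣR = 0.2946 K/W
ΔT = Q·ΣR = 120 × 0.2946 = 35.35 K
Heat flows outward, so T_out = T_in − ΔT = 49.5 − 35.35 = 14.1 °C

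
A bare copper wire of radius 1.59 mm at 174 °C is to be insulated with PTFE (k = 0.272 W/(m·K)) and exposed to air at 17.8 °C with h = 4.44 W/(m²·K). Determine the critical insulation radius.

r_cr = 6.13 cm

For a cylinder, r_cr = k_ins/h = 0.272/4.44 = 0.0613 m = 6.13 cm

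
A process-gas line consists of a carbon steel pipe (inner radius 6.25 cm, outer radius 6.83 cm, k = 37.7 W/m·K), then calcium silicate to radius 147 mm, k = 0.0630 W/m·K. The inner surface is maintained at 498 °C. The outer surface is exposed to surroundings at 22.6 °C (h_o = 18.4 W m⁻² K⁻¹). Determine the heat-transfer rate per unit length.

Q' = 238 W/m

Treat each layer as a resistance in series:
  R'_carbon steel = ln(0.0683/0.0625)/(2πk) = 0.08874/(2π·37.7) = 3.746×10^-4 m·K/W
  R'_calcium silicate = ln(0.147/0.0683)/(2πk) = 0.7665/(2π·0.0630) = 1.936 m·K/W
  R'_conv,out = 1/(2πr h) = 1/(2π·0.147·18.4) = 0.05884 m·K/W
ΣR = 3.746×10^-4 + 1.936 + 0.05884 = 1.995 m·K/W
Q' = ΔT/ΣR = (498 °C − 22.6 °C)/1.995 = 238 W/m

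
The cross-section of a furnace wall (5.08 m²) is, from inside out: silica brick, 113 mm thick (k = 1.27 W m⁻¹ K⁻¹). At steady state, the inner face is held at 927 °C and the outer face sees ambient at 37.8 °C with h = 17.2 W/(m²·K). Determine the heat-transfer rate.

Resistance network (inner→outer):
  R_silica brick = L/(kA) = 0.113/(1.27·5.08) = 0.01752 K/W
  R_conv,out = 1/(hA) = 1/(17.2·5.08) = 0.01144 K/W
ΣR = 0.01752 + 0.01144 = 0.02896 K/W
Q = ΔT/ΣR = (927 °C − 37.8 °C)/0.02896 = 30700 W

Q = 30700 W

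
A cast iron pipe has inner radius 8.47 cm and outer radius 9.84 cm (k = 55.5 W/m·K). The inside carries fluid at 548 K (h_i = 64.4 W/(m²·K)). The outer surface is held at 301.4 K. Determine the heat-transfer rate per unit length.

Series thermal resistances, inner to outer:
  R'_conv,in = 1/(2πr h) = 1/(2π·0.0847·64.4) = 0.02918 m·K/W
  R'_cast iron = ln(0.0984/0.0847)/(2πk) = 0.1499/(2π·55.5) = 4.299×10^-4 m·K/W
ΣR = 0.02918 + 4.299×10^-4 = 0.02961 m·K/W
Q' = ΔT/ΣR = (548 K − 301.4 K)/0.02961 = 8330 W/m

Q' = 8.33 kW/m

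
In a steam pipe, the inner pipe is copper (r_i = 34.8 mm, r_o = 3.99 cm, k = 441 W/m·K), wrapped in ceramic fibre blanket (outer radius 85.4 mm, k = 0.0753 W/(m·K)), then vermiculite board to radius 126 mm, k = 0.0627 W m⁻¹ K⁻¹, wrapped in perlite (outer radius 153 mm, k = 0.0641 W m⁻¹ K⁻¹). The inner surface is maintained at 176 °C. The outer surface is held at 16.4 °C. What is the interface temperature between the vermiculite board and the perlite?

T = 41.4 °C

Series thermal resistances, inner to outer:
  R'_copper = ln(0.0399/0.0348)/(2πk) = 0.1368/(2π·441) = 4.936×10^-5 m·K/W
  R'_ceramic fibre blanket = ln(0.0854/0.0399)/(2πk) = 0.7610/(2π·0.0753) = 1.608 m·K/W
  R'_vermiculite board = ln(0.126/0.0854)/(2πk) = 0.3889/(2π·0.0627) = 0.9873 m·K/W
  R'_perlite = ln(0.153/0.126)/(2πk) = 0.1942/(2π·0.0641) = 0.4821 m·K/W
ΣR = 4.936×10^-5 + 1.608 + 0.9873 + 0.4821 = 3.077 m·K/W
Q' = ΔT/ΣR = (176 °C − 16.4 °C)/3.077 = 51.87 W/m
From the inner boundary to the vermiculite board/perlite interface, ΣR_partial = 2.595 m·K/W.
T_interface = T_in − Q'·ΣR_partial = 176 °C − (51.87)(2.595) = 41.4 °C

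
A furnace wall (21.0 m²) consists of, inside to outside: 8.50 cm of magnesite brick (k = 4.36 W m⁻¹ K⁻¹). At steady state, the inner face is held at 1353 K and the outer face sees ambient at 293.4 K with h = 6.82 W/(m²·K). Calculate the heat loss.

Treat each layer as a resistance in series:
  R_magnesite brick = L/(kA) = 0.0850/(4.36·21.0) = 9.284×10^-4 K/W
  R_conv,out = 1/(hA) = 1/(6.82·21.0) = 0.006982 K/W
ΣR = 9.284×10^-4 + 0.006982 = 0.007910 K/W
Q = ΔT/ΣR = (1353 K − 293.4 K)/0.007910 = 1.34×10^5 W

Q = 134 kW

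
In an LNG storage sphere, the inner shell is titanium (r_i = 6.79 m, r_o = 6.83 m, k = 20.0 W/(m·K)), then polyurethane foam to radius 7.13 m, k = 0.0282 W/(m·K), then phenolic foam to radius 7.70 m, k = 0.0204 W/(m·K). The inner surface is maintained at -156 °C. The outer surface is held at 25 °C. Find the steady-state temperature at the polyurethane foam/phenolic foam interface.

T = -102 °C

Resistance network (inner→outer):
  R_titanium = (1/6.79 − 1/6.83)/(4πk) = 8.625×10^-4/(4π·20.0) = 3.432×10^-6 K/W
  R_polyurethane foam = (1/6.83 − 1/7.13)/(4πk) = 0.006160/(4π·0.0282) = 0.01738 K/W
  R_phenolic foam = (1/7.13 − 1/7.70)/(4πk) = 0.01038/(4π·0.0204) = 0.04050 K/W
ΣR = 3.432×10^-6 + 0.01738 + 0.04050 = 0.05788 K/W
Q = ΔT/ΣR = (-156 °C − 25 °C)/0.05788 = -3127 W
From the inner boundary to the polyurethane foam/phenolic foam interface, ΣR_partial = 0.01738 K/W.
T_interface = T_in − Q·ΣR_partial = -156 °C − (-3127)(0.01738) = -102 °C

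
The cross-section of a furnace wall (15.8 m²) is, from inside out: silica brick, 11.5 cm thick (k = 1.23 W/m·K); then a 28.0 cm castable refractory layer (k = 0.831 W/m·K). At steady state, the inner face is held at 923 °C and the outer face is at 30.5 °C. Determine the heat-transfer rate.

Treat each layer as a resistance in series:
  R_silica brick = L/(kA) = 0.115/(1.23·15.8) = 0.005917 K/W
  R_castable refractory = L/(kA) = 0.280/(0.831·15.8) = 0.02133 K/W
ΣR = 0.005917 + 0.02133 = 0.02725 K/W
Q = ΔT/ΣR = (923 °C − 30.5 °C)/0.02725 = 32800 W

Q = 32.8 kW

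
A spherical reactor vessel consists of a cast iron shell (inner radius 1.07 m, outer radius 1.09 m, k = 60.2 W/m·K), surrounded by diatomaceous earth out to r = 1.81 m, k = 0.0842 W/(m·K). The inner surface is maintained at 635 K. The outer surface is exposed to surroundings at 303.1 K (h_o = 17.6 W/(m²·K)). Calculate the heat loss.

Q = 958 W

Resistance network (inner→outer):
  R_cast iron = (1/1.07 − 1/1.09)/(4πk) = 0.01715/(4π·60.2) = 2.267×10^-5 K/W
  R_diatomaceous earth = (1/1.09 − 1/1.81)/(4πk) = 0.3649/(4π·0.0842) = 0.3449 K/W
  R_conv,out = 1/(4πr²h) = 1/(4π·1.81²·17.6) = 0.001380 K/W
ΣR = 2.267×10^-5 + 0.3449 + 0.001380 = 0.3463 K/W
Q = ΔT/ΣR = (635 K − 303.1 K)/0.3463 = 958 W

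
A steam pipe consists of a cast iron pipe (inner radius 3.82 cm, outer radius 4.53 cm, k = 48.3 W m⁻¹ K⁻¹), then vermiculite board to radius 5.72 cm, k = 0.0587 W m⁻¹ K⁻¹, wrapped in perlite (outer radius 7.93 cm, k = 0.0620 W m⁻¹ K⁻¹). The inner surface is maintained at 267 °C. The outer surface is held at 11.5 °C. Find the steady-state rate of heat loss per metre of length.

Resistance network (inner→outer):
  R'_cast iron = ln(0.0453/0.0382)/(2πk) = 0.1705/(2π·48.3) = 5.617×10^-4 m·K/W
  R'_vermiculite board = ln(0.0572/0.0453)/(2πk) = 0.2332/(2π·0.0587) = 0.6324 m·K/W
  R'_perlite = ln(0.0793/0.0572)/(2πk) = 0.3267/(2π·0.0620) = 0.8386 m·K/W
ΣR = 5.617×10^-4 + 0.6324 + 0.8386 = 1.472 m·K/W
Q' = ΔT/ΣR = (267 °C − 11.5 °C)/1.472 = 174 W/m

Q' = 174 W/m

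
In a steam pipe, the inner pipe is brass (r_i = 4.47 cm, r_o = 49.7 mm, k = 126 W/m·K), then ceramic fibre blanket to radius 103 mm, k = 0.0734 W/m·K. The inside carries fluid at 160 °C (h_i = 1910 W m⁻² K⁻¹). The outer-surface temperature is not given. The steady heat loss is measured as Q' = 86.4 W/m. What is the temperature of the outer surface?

T_out = 23.3 °C

Series resistances:
  R'_conv,in = 1/(2πr h) = 1/(2π·0.0447·1910) = 0.001864 m·K/W
  R'_brass = ln(0.0497/0.0447)/(2πk) = 0.1060/(2π·126) = 1.339×10^-4 m·K/W
  R'_ceramic fibre blanket = ln(0.103/0.0497)/(2πk) = 0.7287/(2π·0.0734) = 1.580 m·K/W
ΣR = 1.582 m·K/W
ΔT = Q'·ΣR = 86.4 × 1.582 = 136.7 K
Heat flows outward, so T_out = T_in − ΔT = 160 − 136.7 = 23.3 °C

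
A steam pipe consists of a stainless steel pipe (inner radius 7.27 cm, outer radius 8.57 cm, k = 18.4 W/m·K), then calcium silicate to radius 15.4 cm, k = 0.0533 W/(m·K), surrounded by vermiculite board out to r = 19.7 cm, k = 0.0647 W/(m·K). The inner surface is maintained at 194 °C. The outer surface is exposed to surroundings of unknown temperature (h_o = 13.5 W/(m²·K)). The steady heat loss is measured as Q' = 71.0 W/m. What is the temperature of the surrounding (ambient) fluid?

T_out = 22.4 °C

Sum the resistances:
  R'_stainless steel = ln(0.0857/0.0727)/(2πk) = 0.1645/(2π·18.4) = 0.001423 m·K/W
  R'_calcium silicate = ln(0.154/0.0857)/(2πk) = 0.5861/(2π·0.0533) = 1.750 m·K/W
  R'_vermiculite board = ln(0.197/0.154)/(2πk) = 0.2463/(2π·0.0647) = 0.6058 m·K/W
  R'_conv,out = 1/(2πr h) = 1/(2π·0.197·13.5) = 0.05984 m·K/W
ΣR = 2.417 m·K/W
ΔT = Q'·ΣR = 71.0 × 2.417 = 171.6 K
Heat flows outward, so T_out = T_in − ΔT = 194 − 171.6 = 22.4 °C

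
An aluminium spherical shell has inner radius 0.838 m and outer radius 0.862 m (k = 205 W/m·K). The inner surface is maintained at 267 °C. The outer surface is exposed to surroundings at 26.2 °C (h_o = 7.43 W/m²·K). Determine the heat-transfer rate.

Resistance network (inner→outer):
  R_aluminium = (1/0.838 − 1/0.862)/(4πk) = 0.03322/(4π·205) = 1.290×10^-5 K/W
  R_conv,out = 1/(4πr²h) = 1/(4π·0.862²·7.43) = 0.01441 K/W
ΣR = 1.290×10^-5 + 0.01441 = 0.01442 K/W
Q = ΔT/ΣR = (267 °C − 26.2 °C)/0.01442 = 16700 W

Q = 16700 W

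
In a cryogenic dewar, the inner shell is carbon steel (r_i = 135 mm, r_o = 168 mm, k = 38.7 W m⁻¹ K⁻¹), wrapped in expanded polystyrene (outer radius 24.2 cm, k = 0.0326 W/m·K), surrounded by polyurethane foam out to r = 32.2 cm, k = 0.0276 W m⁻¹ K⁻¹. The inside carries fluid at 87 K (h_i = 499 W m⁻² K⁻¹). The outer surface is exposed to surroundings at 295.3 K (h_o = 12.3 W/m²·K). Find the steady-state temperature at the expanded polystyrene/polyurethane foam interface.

Series thermal resistances, inner to outer:
  R_conv,in = 1/(4πr²h) = 1/(4π·0.135²·499) = 0.008750 K/W
  R_carbon steel = (1/0.135 − 1/0.168)/(4πk) = 1.455/(4π·38.7) = 0.002992 K/W
  R_expanded polystyrene = (1/0.168 − 1/0.242)/(4πk) = 1.820/(4π·0.0326) = 4.443 K/W
  R_polyurethane foam = (1/0.242 − 1/0.322)/(4πk) = 1.027/(4π·0.0276) = 2.960 K/W
  R_conv,out = 1/(4πr²h) = 1/(4π·0.322²·12.3) = 0.06240 K/W
ΣR = 0.008750 + 0.002992 + 4.443 + 2.960 + 0.06240 = 7.477 K/W
Q = ΔT/ΣR = (87 K − 295.3 K)/7.477 = -27.86 W
From the inner boundary to the expanded polystyrene/polyurethane foam interface, ΣR_partial = 4.455 K/W.
T_interface = T_in − Q·ΣR_partial = 87 K − (-27.86)(4.455) = 211.1 K

T = 211.1 K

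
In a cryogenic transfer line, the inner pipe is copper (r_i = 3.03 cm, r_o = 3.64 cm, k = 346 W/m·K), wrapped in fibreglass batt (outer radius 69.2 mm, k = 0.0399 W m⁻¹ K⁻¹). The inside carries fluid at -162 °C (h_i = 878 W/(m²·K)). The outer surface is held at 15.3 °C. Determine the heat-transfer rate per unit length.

Q' = 69.0 W/m

Resistance network (inner→outer):
  R'_conv,in = 1/(2πr h) = 1/(2π·0.0303·878) = 0.005983 m·K/W
  R'_copper = ln(0.0364/0.0303)/(2πk) = 0.1834/(2π·346) = 8.437×10^-5 m·K/W
  R'_fibreglass batt = ln(0.0692/0.0364)/(2πk) = 0.6424/(2π·0.0399) = 2.563 m·K/W
ΣR = 0.005983 + 8.437×10^-5 + 2.563 = 2.569 m·K/W
Q' = ΔT/ΣR = (-162 °C − 15.3 °C)/2.569 = -69.0 W/m
(Negative Q' ⇒ heat flows inward; heat gain = 69.0 W/m.)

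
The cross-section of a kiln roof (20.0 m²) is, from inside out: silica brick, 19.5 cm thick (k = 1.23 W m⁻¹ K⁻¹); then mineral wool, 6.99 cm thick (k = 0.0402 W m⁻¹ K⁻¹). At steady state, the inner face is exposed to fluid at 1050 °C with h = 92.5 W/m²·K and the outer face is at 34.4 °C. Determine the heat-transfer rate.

Q = 10600 W

Series thermal resistances, inner to outer:
  R_conv,in = 1/(hA) = 1/(92.5·20.0) = 5.405×10^-4 K/W
  R_silica brick = L/(kA) = 0.195/(1.23·20.0) = 0.007927 K/W
  R_mineral wool = L/(kA) = 0.0699/(0.0402·20.0) = 0.08694 K/W
ΣR = 5.405×10^-4 + 0.007927 + 0.08694 = 0.09541 K/W
Q = ΔT/ΣR = (1050 °C − 34.4 °C)/0.09541 = 10600 W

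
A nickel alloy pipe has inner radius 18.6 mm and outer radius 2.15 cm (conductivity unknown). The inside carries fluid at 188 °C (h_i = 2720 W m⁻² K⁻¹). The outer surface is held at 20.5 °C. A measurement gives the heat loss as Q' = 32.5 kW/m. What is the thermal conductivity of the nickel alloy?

k = 11.5 W/m·K

ΣR = ΔT/Q' = |188 − 20.5|/32500 = 0.005154 m·K/W
Known resistances:
  R'_conv,in = 1/(2πr h) = 1/(2π·0.0186·2720) = 0.003146 m·K/W
R_nickel alloy = ΣR − ΣR_known = 0.005154 − 0.003146 = 0.002008 m·K/W
ln(r₂/r₁)/(2πk) = 0.002008 ⇒ k = 0.1449/(2π·0.002008) = 11.5 W/m·K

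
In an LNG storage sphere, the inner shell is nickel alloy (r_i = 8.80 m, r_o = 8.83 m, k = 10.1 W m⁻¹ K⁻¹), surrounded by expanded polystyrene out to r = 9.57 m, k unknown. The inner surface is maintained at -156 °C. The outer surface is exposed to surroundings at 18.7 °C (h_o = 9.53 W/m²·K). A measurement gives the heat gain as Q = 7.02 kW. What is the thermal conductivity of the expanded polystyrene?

k = 0.0281 W/m·K

ΣR = ΔT/Q = |-156 − 18.7|/7020 = 0.02489 K/W
Known resistances:
  R_nickel alloy = (1/8.80 − 1/8.83)/(4πk) = 3.861×10^-4/(4π·10.1) = 3.042×10^-6 K/W
  R_conv,out = 1/(4πr²h) = 1/(4π·9.57²·9.53) = 9.117×10^-5 K/W
R_expanded polystyrene = ΣR − ΣR_known = 0.02489 − 9.421×10^-5 = 0.02480 K/W
(1/r₁−1/r₂)/(4πk) = 0.02480 ⇒ k = 0.008757/(4π·0.02480) = 0.0281 W/m·K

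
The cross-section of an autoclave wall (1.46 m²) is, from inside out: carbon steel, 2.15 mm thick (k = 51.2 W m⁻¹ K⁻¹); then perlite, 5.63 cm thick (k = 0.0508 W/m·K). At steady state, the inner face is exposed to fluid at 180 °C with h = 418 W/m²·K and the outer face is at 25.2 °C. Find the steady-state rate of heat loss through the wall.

Q = 203 W

Treat each layer as a resistance in series:
  R_conv,in = 1/(hA) = 1/(418·1.46) = 0.001639 K/W
  R_carbon steel = L/(kA) = 0.00215/(51.2·1.46) = 2.876×10^-5 K/W
  R_perlite = L/(kA) = 0.0563/(0.0508·1.46) = 0.7591 K/W
ΣR = 0.001639 + 2.876×10^-5 + 0.7591 = 0.7608 K/W
Q = ΔT/ΣR = (180 °C − 25.2 °C)/0.7608 = 203 W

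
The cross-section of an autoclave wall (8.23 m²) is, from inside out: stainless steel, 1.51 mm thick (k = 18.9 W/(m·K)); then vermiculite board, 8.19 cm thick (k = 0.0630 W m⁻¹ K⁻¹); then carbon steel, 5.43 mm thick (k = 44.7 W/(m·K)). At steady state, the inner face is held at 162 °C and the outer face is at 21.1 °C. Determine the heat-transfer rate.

Q = 892 W

Treat each layer as a resistance in series:
  R_stainless steel = L/(kA) = 0.00151/(18.9·8.23) = 9.708×10^-6 K/W
  R_vermiculite board = L/(kA) = 0.0819/(0.0630·8.23) = 0.1580 K/W
  R_carbon steel = L/(kA) = 0.00543/(44.7·8.23) = 1.476×10^-5 K/W
ΣR = 9.708×10^-6 + 0.1580 + 1.476×10^-5 = 0.1580 K/W
Q = ΔT/ΣR = (162 °C − 21.1 °C)/0.1580 = 892 W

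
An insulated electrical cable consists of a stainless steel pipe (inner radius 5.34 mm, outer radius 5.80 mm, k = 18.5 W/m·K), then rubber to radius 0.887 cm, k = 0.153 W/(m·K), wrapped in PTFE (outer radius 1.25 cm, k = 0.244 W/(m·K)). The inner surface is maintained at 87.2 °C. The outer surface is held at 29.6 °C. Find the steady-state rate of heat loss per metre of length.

Resistance network (inner→outer):
  R'_stainless steel = ln(0.00580/0.00534)/(2πk) = 0.08263/(2π·18.5) = 7.109×10^-4 m·K/W
  R'_rubber = ln(0.00887/0.00580)/(2πk) = 0.4248/(2π·0.153) = 0.4419 m·K/W
  R'_PTFE = ln(0.0125/0.00887)/(2πk) = 0.3431/(2π·0.244) = 0.2238 m·K/W
ΣR = 7.109×10^-4 + 0.4419 + 0.2238 = 0.6664 m·K/W
Q' = ΔT/ΣR = (87.2 °C − 29.6 °C)/0.6664 = 86.4 W/m

Q' = 86.4 W/m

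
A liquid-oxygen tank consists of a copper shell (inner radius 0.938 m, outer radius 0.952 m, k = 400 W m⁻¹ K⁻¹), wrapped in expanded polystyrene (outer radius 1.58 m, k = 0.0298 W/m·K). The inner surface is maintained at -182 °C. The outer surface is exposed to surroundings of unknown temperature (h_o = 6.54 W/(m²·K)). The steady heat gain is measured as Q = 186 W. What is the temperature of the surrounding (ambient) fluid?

T_out = 26.3 °C

Series resistances:
  R_copper = (1/0.938 − 1/0.952)/(4πk) = 0.01568/(4π·400) = 3.119×10^-6 K/W
  R_expanded polystyrene = (1/0.952 − 1/1.58)/(4πk) = 0.4175/(4π·0.0298) = 1.115 K/W
  R_conv,out = 1/(4πr²h) = 1/(4π·1.58²·6.54) = 0.004874 K/W
ΣR = 1.120 K/W
ΔT = Q·ΣR = 186 × 1.120 = 208.3 K
Heat flows inward, so T_out = T_in + ΔT = -182 + 208.3 = 26.3 °C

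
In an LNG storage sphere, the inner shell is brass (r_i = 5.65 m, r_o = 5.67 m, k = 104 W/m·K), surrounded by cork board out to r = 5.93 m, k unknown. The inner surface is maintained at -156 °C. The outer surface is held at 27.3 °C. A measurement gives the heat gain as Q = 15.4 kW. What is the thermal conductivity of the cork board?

k = 0.0517 W/m·K

ΣR = ΔT/Q = |-156 − 27.3|/15400 = 0.01190 K/W
Known resistances:
  R_brass = (1/5.65 − 1/5.67)/(4πk) = 6.243×10^-4/(4π·104) = 4.777×10^-7 K/W
R_cork board = ΣR − ΣR_known = 0.01190 − 4.777×10^-7 = 0.01190 K/W
(1/r₁−1/r₂)/(4πk) = 0.01190 ⇒ k = 0.007733/(4π·0.01190) = 0.0517 W/m·K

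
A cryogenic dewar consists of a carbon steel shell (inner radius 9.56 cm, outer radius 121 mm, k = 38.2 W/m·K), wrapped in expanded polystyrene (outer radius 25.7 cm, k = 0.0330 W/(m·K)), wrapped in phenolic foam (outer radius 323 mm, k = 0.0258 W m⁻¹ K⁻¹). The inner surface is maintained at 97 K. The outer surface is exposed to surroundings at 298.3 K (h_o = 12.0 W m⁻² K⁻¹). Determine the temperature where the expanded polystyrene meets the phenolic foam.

Treat each layer as a resistance in series:
  R_carbon steel = (1/0.0956 − 1/0.121)/(4πk) = 2.196/(4π·38.2) = 0.004574 K/W
  R_expanded polystyrene = (1/0.121 − 1/0.257)/(4πk) = 4.373/(4π·0.0330) = 10.55 K/W
  R_phenolic foam = (1/0.257 − 1/0.323)/(4πk) = 0.7951/(4π·0.0258) = 2.452 K/W
  R_conv,out = 1/(4πr²h) = 1/(4π·0.323²·12.0) = 0.06356 K/W
ΣR = 0.004574 + 10.55 + 2.452 + 0.06356 = 13.07 K/W
Q = ΔT/ΣR = (97 K − 298.3 K)/13.07 = -15.40 W
From the inner boundary to the expanded polystyrene/phenolic foam interface, ΣR_partial = 10.55 K/W.
T_interface = T_in − Q·ΣR_partial = 97 K − (-15.40)(10.55) = 259.5 K

T = 259.5 K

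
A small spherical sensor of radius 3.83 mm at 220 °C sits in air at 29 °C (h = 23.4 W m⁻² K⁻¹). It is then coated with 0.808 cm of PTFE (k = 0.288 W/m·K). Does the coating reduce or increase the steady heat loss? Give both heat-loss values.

Critical radius for a sphere: r_cr = 2k/h = 0.0246 m = 2.46 cm.
Outer radius after coating: r₂ = 0.00383 + 0.00808 = 0.01191 m.
Since r₁ < r_cr and r₂ ≤ r_cr, the coating moves toward the maximum at r_cr — heat loss rises.
Bare: R = 1/(4πr₁²h) = 231.8 K/W; Q = 191/231.8 = 0.824 W.
Coated: R = R_cond + R_conv = 72.92 K/W; Q = 191/72.92 = 2.62 W.

increases: 0.824 → 2.62 W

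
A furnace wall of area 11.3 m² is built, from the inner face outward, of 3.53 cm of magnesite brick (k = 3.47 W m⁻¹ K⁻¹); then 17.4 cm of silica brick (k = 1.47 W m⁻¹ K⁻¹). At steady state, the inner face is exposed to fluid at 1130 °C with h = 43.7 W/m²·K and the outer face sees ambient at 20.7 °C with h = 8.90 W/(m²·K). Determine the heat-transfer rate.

Resistance network (inner→outer):
  R_conv,in = 1/(hA) = 1/(43.7·11.3) = 0.002025 K/W
  R_magnesite brick = L/(kA) = 0.0353/(3.47·11.3) = 9.003×10^-4 K/W
  R_silica brick = L/(kA) = 0.174/(1.47·11.3) = 0.01047 K/W
  R_conv,out = 1/(hA) = 1/(8.90·11.3) = 0.009943 K/W
ΣR = 0.002025 + 9.003×10^-4 + 0.01047 + 0.009943 = 0.02334 K/W
Q = ΔT/ΣR = (1130 °C − 20.7 °C)/0.02334 = 47500 W

Q = 47.5 kW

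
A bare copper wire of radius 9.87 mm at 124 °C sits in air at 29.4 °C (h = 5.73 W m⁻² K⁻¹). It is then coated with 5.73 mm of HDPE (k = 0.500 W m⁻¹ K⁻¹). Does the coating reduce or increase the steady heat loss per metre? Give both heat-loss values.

Critical radius for a cylinder: r_cr = k/h = 0.0873 m = 8.73 cm.
Outer radius after coating: r₂ = 0.00987 + 0.00573 = 0.01560 m.
Since r₁ < r_cr and r₂ ≤ r_cr, the coating moves toward the maximum at r_cr — heat loss rises.
Bare: R = 1/(2πr₁h) = 2.814 m·K/W; Q = 94.6/2.814 = 33.6 W/m.
Coated: R = R_cond + R_conv = 1.926 m·K/W; Q = 94.6/1.926 = 49.1 W/m.

increases: 33.6 → 49.1 W/m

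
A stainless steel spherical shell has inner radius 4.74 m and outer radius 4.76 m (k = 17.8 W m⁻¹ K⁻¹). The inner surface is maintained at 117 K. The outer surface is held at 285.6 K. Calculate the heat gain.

Q = 42500 kW

Q = 4πk·ΔT/(1/r₁ − 1/r₂) = 4π × 17.8 × 168.6 / (1/4.74 − 1/4.76) = 4.25×10^7 W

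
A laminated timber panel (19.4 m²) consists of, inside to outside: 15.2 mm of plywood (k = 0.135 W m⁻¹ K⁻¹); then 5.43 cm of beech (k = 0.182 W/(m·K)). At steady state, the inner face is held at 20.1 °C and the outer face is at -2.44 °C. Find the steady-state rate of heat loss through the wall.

Series thermal resistances, inner to outer:
  R_plywood = L/(kA) = 0.0152/(0.135·19.4) = 0.005804 K/W
  R_beech = L/(kA) = 0.0543/(0.182·19.4) = 0.01538 K/W
ΣR = 0.005804 + 0.01538 = 0.02118 K/W
Q = ΔT/ΣR = (20.1 °C − -2.44 °C)/0.02118 = 1060 W

Q = 1060 W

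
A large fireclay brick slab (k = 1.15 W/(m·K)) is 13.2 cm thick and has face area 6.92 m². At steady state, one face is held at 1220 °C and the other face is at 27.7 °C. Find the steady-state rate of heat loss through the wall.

Q = 71.9 kW

Q = kA·ΔT/L = 1.15 × 6.92 × |1220 °C − 27.7 °C| / 0.132 = 71900 W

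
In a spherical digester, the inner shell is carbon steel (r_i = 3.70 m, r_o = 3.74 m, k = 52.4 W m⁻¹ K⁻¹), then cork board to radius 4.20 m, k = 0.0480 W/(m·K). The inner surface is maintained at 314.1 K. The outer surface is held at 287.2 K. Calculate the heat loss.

Q = 554 W

Series thermal resistances, inner to outer:
  R_carbon steel = (1/3.70 − 1/3.74)/(4πk) = 0.002891/(4π·52.4) = 4.390×10^-6 K/W
  R_cork board = (1/3.74 − 1/4.20)/(4πk) = 0.02928/(4π·0.0480) = 0.04855 K/W
ΣR = 4.390×10^-6 + 0.04855 = 0.04855 K/W
Q = ΔT/ΣR = (314.1 K − 287.2 K)/0.04855 = 554 W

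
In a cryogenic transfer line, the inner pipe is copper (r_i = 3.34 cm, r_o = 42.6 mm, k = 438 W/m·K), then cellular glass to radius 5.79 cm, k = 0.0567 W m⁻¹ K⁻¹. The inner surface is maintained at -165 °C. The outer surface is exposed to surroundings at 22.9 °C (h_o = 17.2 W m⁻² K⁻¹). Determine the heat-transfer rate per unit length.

Series thermal resistances, inner to outer:
  R'_copper = ln(0.0426/0.0334)/(2πk) = 0.2433/(2π·438) = 8.841×10^-5 m·K/W
  R'_cellular glass = ln(0.0579/0.0426)/(2πk) = 0.3069/(2π·0.0567) = 0.8614 m·K/W
  R'_conv,out = 1/(2πr h) = 1/(2π·0.0579·17.2) = 0.1598 m·K/W
ΣR = 8.841×10^-5 + 0.8614 + 0.1598 = 1.021 m·K/W
Q' = ΔT/ΣR = (-165 °C − 22.9 °C)/1.021 = -184 W/m
(Negative Q' ⇒ heat flows inward; heat gain = 184 W/m.)

Q' = 184 W/m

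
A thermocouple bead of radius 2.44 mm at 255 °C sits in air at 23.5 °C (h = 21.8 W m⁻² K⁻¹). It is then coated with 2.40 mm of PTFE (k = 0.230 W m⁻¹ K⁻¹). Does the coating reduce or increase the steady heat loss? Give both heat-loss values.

Critical radius for a sphere: r_cr = 2k/h = 0.0211 m = 2.11 cm.
Outer radius after coating: r₂ = 0.00244 + 0.00240 = 0.00484 m.
Since r₁ < r_cr and r₂ ≤ r_cr, the coating moves toward the maximum at r_cr — heat loss rises.
Bare: R = 1/(4πr₁²h) = 613.1 K/W; Q = 231.5/613.1 = 0.378 W.
Coated: R = R_cond + R_conv = 226.1 K/W; Q = 231.5/226.1 = 1.02 W.

increases: 0.378 → 1.02 W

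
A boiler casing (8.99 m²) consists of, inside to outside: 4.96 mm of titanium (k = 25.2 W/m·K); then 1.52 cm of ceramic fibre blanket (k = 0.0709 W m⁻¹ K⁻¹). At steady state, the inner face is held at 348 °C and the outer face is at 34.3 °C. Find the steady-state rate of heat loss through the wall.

Q = 13.1 kW

Series thermal resistances, inner to outer:
  R_titanium = L/(kA) = 0.00496/(25.2·8.99) = 2.189×10^-5 K/W
  R_ceramic fibre blanket = L/(kA) = 0.0152/(0.0709·8.99) = 0.02385 K/W
ΣR = 2.189×10^-5 + 0.02385 = 0.02387 K/W
Q = ΔT/ΣR = (348 °C − 34.3 °C)/0.02387 = 13100 W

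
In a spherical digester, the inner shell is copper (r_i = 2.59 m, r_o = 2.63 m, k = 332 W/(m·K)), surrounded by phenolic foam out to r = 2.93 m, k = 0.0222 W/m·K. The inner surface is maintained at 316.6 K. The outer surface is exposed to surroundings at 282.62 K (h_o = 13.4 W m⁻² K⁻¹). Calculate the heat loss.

Q = 242 W

Series thermal resistances, inner to outer:
  R_copper = (1/2.59 − 1/2.63)/(4πk) = 0.005872/(4π·332) = 1.408×10^-6 K/W
  R_phenolic foam = (1/2.63 − 1/2.93)/(4πk) = 0.03893/(4π·0.0222) = 0.1396 K/W
  R_conv,out = 1/(4πr²h) = 1/(4π·2.93²·13.4) = 6.918×10^-4 K/W
ΣR = 1.408×10^-6 + 0.1396 + 6.918×10^-4 = 0.1403 K/W
Q = ΔT/ΣR = (316.6 K − 282.62 K)/0.1403 = 242 W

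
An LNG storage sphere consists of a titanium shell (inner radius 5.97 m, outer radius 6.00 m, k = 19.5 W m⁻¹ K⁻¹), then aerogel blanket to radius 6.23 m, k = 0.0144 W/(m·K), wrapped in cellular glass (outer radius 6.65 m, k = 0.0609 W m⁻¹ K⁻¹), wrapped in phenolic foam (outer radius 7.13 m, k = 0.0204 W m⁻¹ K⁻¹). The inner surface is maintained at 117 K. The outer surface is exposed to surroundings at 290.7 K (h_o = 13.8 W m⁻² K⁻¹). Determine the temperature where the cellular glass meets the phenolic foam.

Resistance network (inner→outer):
  R_titanium = (1/5.97 − 1/6.00)/(4πk) = 8.375×10^-4/(4π·19.5) = 3.418×10^-6 K/W
  R_aerogel blanket = (1/6.00 − 1/6.23)/(4πk) = 0.006153/(4π·0.0144) = 0.03400 K/W
  R_cellular glass = (1/6.23 − 1/6.65)/(4πk) = 0.01014/(4π·0.0609) = 0.01325 K/W
  R_phenolic foam = (1/6.65 − 1/7.13)/(4πk) = 0.01012/(4π·0.0204) = 0.03949 K/W
  R_conv,out = 1/(4πr²h) = 1/(4π·7.13²·13.8) = 1.134×10^-4 K/W
ΣR = 3.418×10^-6 + 0.03400 + 0.01325 + 0.03949 + 1.134×10^-4 = 0.08686 K/W
Q = ΔT/ΣR = (117 K − 290.7 K)/0.08686 = -2000 W
From the inner boundary to the cellular glass/phenolic foam interface, ΣR_partial = 0.04725 K/W.
T_interface = T_in − Q·ΣR_partial = 117 K − (-2000)(0.04725) = 211.5 K

T = 211.5 K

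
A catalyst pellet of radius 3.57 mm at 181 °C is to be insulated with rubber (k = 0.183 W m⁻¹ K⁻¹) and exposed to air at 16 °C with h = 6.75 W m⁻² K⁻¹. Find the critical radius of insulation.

For a sphere, r_cr = 2k_ins/h = 2·0.183/6.75 = 0.0542 m = 5.42 cm

r_cr = 5.42 cm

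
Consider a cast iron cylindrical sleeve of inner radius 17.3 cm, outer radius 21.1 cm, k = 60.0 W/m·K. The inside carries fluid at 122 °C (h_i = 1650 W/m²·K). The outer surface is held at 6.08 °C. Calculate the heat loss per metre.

Q' = 107 kW/m

Resistance network (inner→outer):
  R'_conv,in = 1/(2πr h) = 1/(2π·0.173·1650) = 5.576×10^-4 m·K/W
  R'_cast iron = ln(0.211/0.173)/(2πk) = 0.1986/(2π·60.0) = 5.267×10^-4 m·K/W
ΣR = 5.576×10^-4 + 5.267×10^-4 = 0.001084 m·K/W
Q' = ΔT/ΣR = (122 °C − 6.08 °C)/0.001084 = 1.07×10^5 W/m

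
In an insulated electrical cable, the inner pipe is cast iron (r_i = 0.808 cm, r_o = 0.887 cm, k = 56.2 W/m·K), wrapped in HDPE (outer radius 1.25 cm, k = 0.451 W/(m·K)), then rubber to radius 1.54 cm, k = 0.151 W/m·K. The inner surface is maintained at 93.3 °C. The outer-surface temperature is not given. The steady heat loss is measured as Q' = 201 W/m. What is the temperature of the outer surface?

Series resistances:
  R'_cast iron = ln(0.00887/0.00808)/(2πk) = 0.09328/(2π·56.2) = 2.642×10^-4 m·K/W
  R'_HDPE = ln(0.0125/0.00887)/(2πk) = 0.3431/(2π·0.451) = 0.1211 m·K/W
  R'_rubber = ln(0.0154/0.0125)/(2πk) = 0.2086/(2π·0.151) = 0.2199 m·K/W
ΣR = 0.3412 m·K/W
ΔT = Q'·ΣR = 201 × 0.3412 = 68.58 K
Heat flows outward, so T_out = T_in − ΔT = 93.3 − 68.58 = 24.7 °C

T_out = 24.7 °C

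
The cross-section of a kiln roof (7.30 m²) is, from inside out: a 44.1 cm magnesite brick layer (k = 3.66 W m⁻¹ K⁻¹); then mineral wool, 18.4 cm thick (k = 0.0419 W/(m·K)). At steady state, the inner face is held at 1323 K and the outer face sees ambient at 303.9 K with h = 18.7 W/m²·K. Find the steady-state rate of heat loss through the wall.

Series thermal resistances, inner to outer:
  R_magnesite brick = L/(kA) = 0.441/(3.66·7.30) = 0.01651 K/W
  R_mineral wool = L/(kA) = 0.184/(0.0419·7.30) = 0.6016 K/W
  R_conv,out = 1/(hA) = 1/(18.7·7.30) = 0.007325 K/W
ΣR = 0.01651 + 0.6016 + 0.007325 = 0.6254 K/W
Q = ΔT/ΣR = (1323 K − 303.9 K)/0.6254 = 1630 W

Q = 1630 W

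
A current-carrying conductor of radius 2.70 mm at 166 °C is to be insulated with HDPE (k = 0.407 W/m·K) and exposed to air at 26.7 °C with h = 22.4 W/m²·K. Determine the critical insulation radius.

r_cr = 1.82 cm

For a cylinder, r_cr = k_ins/h = 0.407/22.4 = 0.0182 m = 1.82 cm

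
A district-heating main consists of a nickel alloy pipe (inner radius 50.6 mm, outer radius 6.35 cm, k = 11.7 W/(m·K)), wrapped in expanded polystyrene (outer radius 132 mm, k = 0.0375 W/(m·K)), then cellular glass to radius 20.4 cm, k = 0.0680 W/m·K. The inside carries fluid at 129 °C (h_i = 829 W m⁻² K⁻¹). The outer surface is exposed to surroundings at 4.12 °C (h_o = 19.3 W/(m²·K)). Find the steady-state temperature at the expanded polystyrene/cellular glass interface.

Treat each layer as a resistance in series:
  R'_conv,in = 1/(2πr h) = 1/(2π·0.0506·829) = 0.003794 m·K/W
  R'_nickel alloy = ln(0.0635/0.0506)/(2πk) = 0.2271/(2π·11.7) = 0.003089 m·K/W
  R'_expanded polystyrene = ln(0.132/0.0635)/(2πk) = 0.7318/(2π·0.0375) = 3.106 m·K/W
  R'_cellular glass = ln(0.204/0.132)/(2πk) = 0.4353/(2π·0.0680) = 1.019 m·K/W
  R'_conv,out = 1/(2πr h) = 1/(2π·0.204·19.3) = 0.04042 m·K/W
ΣR = 0.003794 + 0.003089 + 3.106 + 1.019 + 0.04042 = 4.172 m·K/W
Q' = ΔT/ΣR = (129 °C − 4.12 °C)/4.172 = 29.93 W/m
From the inner boundary to the expanded polystyrene/cellular glass interface, ΣR_partial = 3.113 m·K/W.
T_interface = T_in − Q'·ΣR_partial = 129 °C − (29.93)(3.113) = 35.8 °C

T = 35.8 °C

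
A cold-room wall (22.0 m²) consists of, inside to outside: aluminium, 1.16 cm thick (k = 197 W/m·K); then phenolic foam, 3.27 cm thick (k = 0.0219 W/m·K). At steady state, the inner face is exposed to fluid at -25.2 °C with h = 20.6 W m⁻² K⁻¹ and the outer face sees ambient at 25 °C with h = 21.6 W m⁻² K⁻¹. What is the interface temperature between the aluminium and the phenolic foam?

T = -23.7 °C

Resistance network (inner→outer):
  R_conv,in = 1/(hA) = 1/(20.6·22.0) = 0.002207 K/W
  R_aluminium = L/(kA) = 0.0116/(197·22.0) = 2.677×10^-6 K/W
  R_phenolic foam = L/(kA) = 0.0327/(0.0219·22.0) = 0.06787 K/W
  R_conv,out = 1/(hA) = 1/(21.6·22.0) = 0.002104 K/W
ΣR = 0.002207 + 2.677×10^-6 + 0.06787 + 0.002104 = 0.07218 K/W
Q = ΔT/ΣR = (-25.2 °C − 25 °C)/0.07218 = -695.5 W
From the inner boundary to the aluminium/phenolic foam interface, ΣR_partial = 0.002210 K/W.
T_interface = T_in − Q·ΣR_partial = -25.2 °C − (-695.5)(0.002210) = -23.7 °C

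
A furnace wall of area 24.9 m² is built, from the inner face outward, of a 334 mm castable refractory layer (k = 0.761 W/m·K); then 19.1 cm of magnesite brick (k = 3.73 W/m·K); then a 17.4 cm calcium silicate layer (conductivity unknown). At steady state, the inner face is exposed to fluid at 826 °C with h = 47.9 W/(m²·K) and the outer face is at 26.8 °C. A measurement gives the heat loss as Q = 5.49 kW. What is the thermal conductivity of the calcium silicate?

ΣR = ΔT/Q = |826 − 26.8|/5490 = 0.1456 K/W
Known resistances:
  R_conv,in = 1/(hA) = 1/(47.9·24.9) = 8.384×10^-4 K/W
  R_castable refractory = L/(kA) = 0.334/(0.761·24.9) = 0.01763 K/W
  R_magnesite brick = L/(kA) = 0.191/(3.73·24.9) = 0.002056 K/W
R_calcium silicate = ΣR − ΣR_known = 0.1456 − 0.02052 = 0.1251 K/W
L/(kA) = 0.1251 ⇒ k = 0.174/(0.1251·24.9) = 0.0559 W/m·K

k = 0.0559 W/m·K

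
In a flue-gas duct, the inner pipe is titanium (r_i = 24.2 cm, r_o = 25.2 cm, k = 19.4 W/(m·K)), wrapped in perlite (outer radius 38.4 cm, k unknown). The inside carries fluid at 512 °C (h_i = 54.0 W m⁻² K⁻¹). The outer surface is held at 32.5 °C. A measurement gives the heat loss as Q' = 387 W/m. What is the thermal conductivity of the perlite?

ΣR = ΔT/Q' = |512 − 32.5|/387 = 1.239 m·K/W
Known resistances:
  R'_conv,in = 1/(2πr h) = 1/(2π·0.242·54.0) = 0.01218 m·K/W
  R'_titanium = ln(0.252/0.242)/(2πk) = 0.04049/(2π·19.4) = 3.322×10^-4 m·K/W
R_perlite = ΣR − ΣR_known = 1.239 − 0.01251 = 1.226 m·K/W
ln(r₂/r₁)/(2πk) = 1.226 ⇒ k = 0.4212/(2π·1.226) = 0.0547 W/m·K

k = 0.0547 W/m·K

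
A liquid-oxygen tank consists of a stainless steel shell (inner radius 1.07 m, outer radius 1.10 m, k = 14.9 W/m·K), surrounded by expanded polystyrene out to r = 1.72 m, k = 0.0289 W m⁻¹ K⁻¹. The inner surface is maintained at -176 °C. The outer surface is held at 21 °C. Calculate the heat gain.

Q = 218 W

Treat each layer as a resistance in series:
  R_stainless steel = (1/1.07 − 1/1.10)/(4πk) = 0.02549/(4π·14.9) = 1.361×10^-4 K/W
  R_expanded polystyrene = (1/1.10 − 1/1.72)/(4πk) = 0.3277/(4π·0.0289) = 0.9023 K/W
ΣR = 1.361×10^-4 + 0.9023 = 0.9024 K/W
Q = ΔT/ΣR = (-176 °C − 21 °C)/0.9024 = -218 W
(Negative Q ⇒ heat flows inward; heat gain = 218 W.)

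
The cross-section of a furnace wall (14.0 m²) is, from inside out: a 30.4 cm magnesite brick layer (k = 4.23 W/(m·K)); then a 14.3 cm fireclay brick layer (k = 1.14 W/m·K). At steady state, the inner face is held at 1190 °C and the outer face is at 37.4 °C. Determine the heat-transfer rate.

Q = 81.8 kW

Treat each layer as a resistance in series:
  R_magnesite brick = L/(kA) = 0.304/(4.23·14.0) = 0.005133 K/W
  R_fireclay brick = L/(kA) = 0.143/(1.14·14.0) = 0.008960 K/W
ΣR = 0.005133 + 0.008960 = 0.01409 K/W
Q = ΔT/ΣR = (1190 °C − 37.4 °C)/0.01409 = 81800 W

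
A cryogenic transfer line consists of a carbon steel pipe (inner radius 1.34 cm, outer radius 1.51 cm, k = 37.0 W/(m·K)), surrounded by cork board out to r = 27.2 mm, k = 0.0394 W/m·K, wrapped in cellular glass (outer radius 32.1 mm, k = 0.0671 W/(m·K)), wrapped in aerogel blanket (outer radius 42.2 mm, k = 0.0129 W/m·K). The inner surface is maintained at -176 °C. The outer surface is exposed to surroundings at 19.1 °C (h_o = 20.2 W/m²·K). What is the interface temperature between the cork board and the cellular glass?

T = -103 °C

Series thermal resistances, inner to outer:
  R'_carbon steel = ln(0.0151/0.0134)/(2πk) = 0.1194/(2π·37.0) = 5.138×10^-4 m·K/W
  R'_cork board = ln(0.0272/0.0151)/(2πk) = 0.5885/(2π·0.0394) = 2.377 m·K/W
  R'_cellular glass = ln(0.0321/0.0272)/(2πk) = 0.1656/(2π·0.0671) = 0.3929 m·K/W
  R'_aerogel blanket = ln(0.0422/0.0321)/(2πk) = 0.2736/(2π·0.0129) = 3.375 m·K/W
  R'_conv,out = 1/(2πr h) = 1/(2π·0.0422·20.2) = 0.1867 m·K/W
ΣR = 5.138×10^-4 + 2.377 + 0.3929 + 3.375 + 0.1867 = 6.332 m·K/W
Q' = ΔT/ΣR = (-176 °C − 19.1 °C)/6.332 = -30.81 W/m
From the inner boundary to the cork board/cellular glass interface, ΣR_partial = 2.378 m·K/W.
T_interface = T_in − Q'·ΣR_partial = -176 °C − (-30.81)(2.378) = -103 °C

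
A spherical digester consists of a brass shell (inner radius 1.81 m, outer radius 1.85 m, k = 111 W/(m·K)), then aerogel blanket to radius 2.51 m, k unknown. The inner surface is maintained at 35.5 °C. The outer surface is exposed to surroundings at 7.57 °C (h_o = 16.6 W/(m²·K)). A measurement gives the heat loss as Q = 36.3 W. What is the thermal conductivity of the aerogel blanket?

ΣR = ΔT/Q = |35.5 − 7.57|/36.3 = 0.7694 K/W
Known resistances:
  R_brass = (1/1.81 − 1/1.85)/(4πk) = 0.01195/(4π·111) = 8.564×10^-6 K/W
  R_conv,out = 1/(4πr²h) = 1/(4π·2.51²·16.6) = 7.609×10^-4 K/W
R_aerogel blanket = ΣR − ΣR_known = 0.7694 − 7.695×10^-4 = 0.7686 K/W
(1/r₁−1/r₂)/(4πk) = 0.7686 ⇒ k = 0.1421/(4π·0.7686) = 0.0147 W/m·K

k = 0.0147 W/m·K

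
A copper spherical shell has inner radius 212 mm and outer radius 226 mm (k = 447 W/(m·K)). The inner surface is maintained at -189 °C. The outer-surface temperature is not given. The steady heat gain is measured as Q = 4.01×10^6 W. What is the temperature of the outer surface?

T_out = 19.6 °C

Series resistances:
  R_copper = (1/0.212 − 1/0.226)/(4πk) = 0.2922/(4π·447) = 5.202×10^-5 K/W
ΣR = 5.202×10^-5 K/W
ΔT = Q·ΣR = 4.01×10^6 × 5.202×10^-5 = 208.6 K
Heat flows inward, so T_out = T_in + ΔT = -189 + 208.6 = 19.6 °C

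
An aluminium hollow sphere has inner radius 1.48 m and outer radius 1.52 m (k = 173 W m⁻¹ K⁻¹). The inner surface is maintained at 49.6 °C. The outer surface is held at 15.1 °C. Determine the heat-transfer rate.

Q = 4.22×10^6 W

Q = 4πk·ΔT/(1/r₁ − 1/r₂) = 4π × 173 × 34.5 / (1/1.48 − 1/1.52) = 4.22×10^6 W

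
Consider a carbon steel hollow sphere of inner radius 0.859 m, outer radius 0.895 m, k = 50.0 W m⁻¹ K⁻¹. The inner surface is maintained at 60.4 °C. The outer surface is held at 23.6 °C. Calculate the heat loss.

Q = 4πk·ΔT/(1/r₁ − 1/r₂) = 4π × 50.0 × 36.8 / (1/0.859 − 1/0.895) = 4.94×10^5 W

Q = 4.94×10^5 W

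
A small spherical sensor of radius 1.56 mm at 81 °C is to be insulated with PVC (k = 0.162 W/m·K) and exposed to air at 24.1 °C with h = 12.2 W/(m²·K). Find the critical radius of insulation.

r_cr = 2.66 cm

For a sphere, r_cr = 2k_ins/h = 2·0.162/12.2 = 0.0266 m = 2.66 cm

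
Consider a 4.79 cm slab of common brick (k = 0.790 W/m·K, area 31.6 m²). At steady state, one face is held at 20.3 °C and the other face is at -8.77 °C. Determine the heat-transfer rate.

Q = kA·ΔT/L = 0.790 × 31.6 × |20.3 °C − -8.77 °C| / 0.0479 = 15200 W

Q = 15200 W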